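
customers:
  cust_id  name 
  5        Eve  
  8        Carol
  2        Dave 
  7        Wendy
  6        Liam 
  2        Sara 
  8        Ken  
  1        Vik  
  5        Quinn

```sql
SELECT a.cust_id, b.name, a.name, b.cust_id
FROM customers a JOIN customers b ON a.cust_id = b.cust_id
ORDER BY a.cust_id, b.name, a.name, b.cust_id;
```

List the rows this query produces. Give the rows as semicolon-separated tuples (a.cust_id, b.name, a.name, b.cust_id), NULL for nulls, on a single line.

(1, Vik, Vik, 1); (2, Dave, Dave, 2); (2, Dave, Sara, 2); (2, Sara, Dave, 2); (2, Sara, Sara, 2); (5, Eve, Eve, 5); (5, Eve, Quinn, 5); (5, Quinn, Eve, 5); (5, Quinn, Quinn, 5); (6, Liam, Liam, 6); (7, Wendy, Wendy, 7); (8, Carol, Carol, 8); (8, Carol, Ken, 8); (8, Ken, Carol, 8); (8, Ken, Ken, 8)

INNER JOIN keeps only pairs where the ON condition holds.
Matching on a.cust_id = b.cust_id.
- a[0] cust_id=5 → 2 match(es) in b → 2 row(s).
- a[1] cust_id=8 → 2 match(es) in b → 2 row(s).
- a[2] cust_id=2 → 2 match(es) in b → 2 row(s).
- a[3] cust_id=7 → 1 match(es) in b → 1 row(s).
- a[4] cust_id=6 → 1 match(es) in b → 1 row(s).
- a[5] cust_id=2 → 2 match(es) in b → 2 row(s).
- a[6] cust_id=8 → 2 match(es) in b → 2 row(s).
- a[7] cust_id=1 → 1 match(es) in b → 1 row(s).
- a[8] cust_id=5 → 2 match(es) in b → 2 row(s).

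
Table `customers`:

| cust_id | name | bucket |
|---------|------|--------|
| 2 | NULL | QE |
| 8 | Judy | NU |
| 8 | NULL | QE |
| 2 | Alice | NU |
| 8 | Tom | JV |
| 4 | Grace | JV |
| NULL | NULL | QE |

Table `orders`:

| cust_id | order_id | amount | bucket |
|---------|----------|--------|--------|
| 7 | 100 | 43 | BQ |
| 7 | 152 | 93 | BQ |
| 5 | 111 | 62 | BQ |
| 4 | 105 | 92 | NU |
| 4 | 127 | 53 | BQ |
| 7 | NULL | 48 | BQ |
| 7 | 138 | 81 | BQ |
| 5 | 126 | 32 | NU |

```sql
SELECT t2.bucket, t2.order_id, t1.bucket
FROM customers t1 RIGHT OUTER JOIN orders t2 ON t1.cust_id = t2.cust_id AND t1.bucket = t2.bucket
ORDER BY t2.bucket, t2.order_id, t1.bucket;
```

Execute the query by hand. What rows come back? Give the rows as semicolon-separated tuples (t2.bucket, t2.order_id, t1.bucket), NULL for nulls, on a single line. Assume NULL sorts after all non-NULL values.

(BQ, 100, NULL); (BQ, 111, NULL); (BQ, 127, NULL); (BQ, 138, NULL); (BQ, 152, NULL); (BQ, NULL, NULL); (NU, 105, NULL); (NU, 126, NULL)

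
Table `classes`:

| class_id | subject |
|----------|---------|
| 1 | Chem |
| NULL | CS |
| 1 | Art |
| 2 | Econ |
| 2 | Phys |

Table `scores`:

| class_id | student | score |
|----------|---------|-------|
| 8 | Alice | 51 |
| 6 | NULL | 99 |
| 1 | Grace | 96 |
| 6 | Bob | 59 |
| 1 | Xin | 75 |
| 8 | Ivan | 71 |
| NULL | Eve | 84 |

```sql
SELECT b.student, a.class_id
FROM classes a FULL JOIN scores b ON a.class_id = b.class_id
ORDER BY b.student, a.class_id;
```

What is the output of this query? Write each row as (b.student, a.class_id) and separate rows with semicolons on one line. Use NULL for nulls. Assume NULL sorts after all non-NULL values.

(Alice, NULL); (Bob, NULL); (Eve, NULL); (Grace, 1); (Grace, 1); (Ivan, NULL); (Xin, 1); (Xin, 1); (NULL, 2); (NULL, 2); (NULL, NULL); (NULL, NULL)

FULL OUTER JOIN keeps every row from both sides; unmatched rows get NULL for the other side's columns.
Matching on a.class_id = b.class_id. A NULL in a compared column never satisfies the condition.
- a[0] class_id=1 → 2 match(es) in b → 2 row(s).
- a[1] class_id=NULL → no match; kept with NULLs on the b side.
- a[2] class_id=1 → 2 match(es) in b → 2 row(s).
- a[3] class_id=2 → no match; kept with NULLs on the b side.
- a[4] class_id=2 → no match; kept with NULLs on the b side.
- plus 5 unmatched b row(s), each kept with NULL a columns.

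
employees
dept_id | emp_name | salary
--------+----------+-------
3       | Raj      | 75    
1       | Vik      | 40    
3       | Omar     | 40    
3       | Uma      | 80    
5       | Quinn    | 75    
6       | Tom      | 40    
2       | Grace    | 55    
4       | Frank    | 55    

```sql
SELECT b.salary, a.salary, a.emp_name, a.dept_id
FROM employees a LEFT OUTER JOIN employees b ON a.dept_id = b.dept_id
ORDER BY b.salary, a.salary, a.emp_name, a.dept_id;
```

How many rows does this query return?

LEFT JOIN keeps every row from `employees a`; unmatched rows get NULL for `employees b`'s columns.
Matching on a.dept_id = b.dept_id.
- dept_id=3: 3 matching b row(s), so 3 row(s) emitted.
- dept_id=1: 1 matching b row(s), so 1 row(s) emitted.
- dept_id=3: 3 matching b row(s), so 3 row(s) emitted.
- dept_id=3: 3 matching b row(s), so 3 row(s) emitted.
- dept_id=5: 1 matching b row(s), so 1 row(s) emitted.
- dept_id=6: 1 matching b row(s), so 1 row(s) emitted.
- dept_id=2: 1 matching b row(s), so 1 row(s) emitted.
- dept_id=4: 1 matching b row(s), so 1 row(s) emitted.
Total: 14 rows.

14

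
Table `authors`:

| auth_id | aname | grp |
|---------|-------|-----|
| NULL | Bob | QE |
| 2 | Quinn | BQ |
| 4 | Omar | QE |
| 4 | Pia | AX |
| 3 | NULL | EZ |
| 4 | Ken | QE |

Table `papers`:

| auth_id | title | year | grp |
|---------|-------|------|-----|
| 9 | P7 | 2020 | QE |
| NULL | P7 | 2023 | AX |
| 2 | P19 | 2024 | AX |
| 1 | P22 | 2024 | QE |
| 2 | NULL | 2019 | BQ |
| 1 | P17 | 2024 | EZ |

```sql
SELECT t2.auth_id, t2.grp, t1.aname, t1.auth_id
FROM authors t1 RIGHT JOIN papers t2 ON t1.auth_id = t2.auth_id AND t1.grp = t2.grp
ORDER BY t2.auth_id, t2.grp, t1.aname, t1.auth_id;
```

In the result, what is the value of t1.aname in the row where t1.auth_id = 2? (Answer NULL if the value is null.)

Quinn

RIGHT JOIN keeps every row from `papers`; unmatched rows get NULL for `authors`'s columns.
Matching on t1.auth_id = t2.auth_id AND t1.grp = t2.grp. A NULL in a compared column never satisfies the condition.
- t1 row (auth_id=NULL, grp=QE): no match.
- t1 row (auth_id=2, grp=BQ): matches 1 t2 row(s) → 1 output row(s).
- t1 row (auth_id=4, grp=QE): no match.
- t1 row (auth_id=4, grp=AX): no match.
- t1 row (auth_id=3, grp=EZ): no match.
- t1 row (auth_id=4, grp=QE): no match.
- 5 row(s) from t2 found no t1 partner → padded with NULL.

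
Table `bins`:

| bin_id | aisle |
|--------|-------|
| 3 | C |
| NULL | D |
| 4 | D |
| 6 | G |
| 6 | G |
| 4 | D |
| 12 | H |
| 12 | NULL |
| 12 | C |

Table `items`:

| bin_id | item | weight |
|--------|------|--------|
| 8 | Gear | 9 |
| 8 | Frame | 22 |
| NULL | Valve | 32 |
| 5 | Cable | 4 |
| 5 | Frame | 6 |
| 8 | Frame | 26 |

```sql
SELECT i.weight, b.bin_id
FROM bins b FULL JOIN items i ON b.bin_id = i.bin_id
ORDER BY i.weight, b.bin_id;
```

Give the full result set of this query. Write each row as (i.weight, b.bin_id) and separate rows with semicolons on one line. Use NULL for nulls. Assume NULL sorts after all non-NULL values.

FULL OUTER JOIN keeps every row from both sides; unmatched rows get NULL for the other side's columns.
Matching on b.bin_id = i.bin_id. A NULL in a compared column never satisfies the condition.
Matched pairs: 0; unmatched b rows kept: 9; unmatched i rows kept: 6.

(4, NULL); (6, NULL); (9, NULL); (22, NULL); (26, NULL); (32, NULL); (NULL, 3); (NULL, 4); (NULL, 4); (NULL, 6); (NULL, 6); (NULL, 12); (NULL, 12); (NULL, 12); (NULL, NULL)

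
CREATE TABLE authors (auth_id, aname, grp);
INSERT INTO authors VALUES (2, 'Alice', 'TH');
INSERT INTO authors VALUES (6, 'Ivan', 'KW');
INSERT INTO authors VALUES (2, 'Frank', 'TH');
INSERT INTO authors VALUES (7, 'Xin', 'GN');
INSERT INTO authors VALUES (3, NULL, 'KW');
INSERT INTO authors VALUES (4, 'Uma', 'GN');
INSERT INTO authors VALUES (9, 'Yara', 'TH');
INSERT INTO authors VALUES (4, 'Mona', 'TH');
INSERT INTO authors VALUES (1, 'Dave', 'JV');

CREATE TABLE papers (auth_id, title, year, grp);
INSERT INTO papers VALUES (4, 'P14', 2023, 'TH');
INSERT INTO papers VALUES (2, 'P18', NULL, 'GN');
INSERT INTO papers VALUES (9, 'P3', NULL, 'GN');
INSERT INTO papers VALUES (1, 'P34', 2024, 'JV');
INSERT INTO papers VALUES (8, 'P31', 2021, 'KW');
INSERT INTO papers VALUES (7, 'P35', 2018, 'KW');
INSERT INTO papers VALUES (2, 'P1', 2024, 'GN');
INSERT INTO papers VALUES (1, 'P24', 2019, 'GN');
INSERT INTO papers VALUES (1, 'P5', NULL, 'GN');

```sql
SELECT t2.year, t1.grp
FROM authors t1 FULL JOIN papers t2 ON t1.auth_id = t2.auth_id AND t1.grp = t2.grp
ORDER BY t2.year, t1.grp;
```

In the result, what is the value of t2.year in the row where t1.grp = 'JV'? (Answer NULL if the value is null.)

FULL OUTER JOIN keeps every row from both sides; unmatched rows get NULL for the other side's columns.
Matching on t1.auth_id = t2.auth_id AND t1.grp = t2.grp.
- t1 (auth_id=2, grp=TH) has no partner → padded with NULL.
- t1 (auth_id=6, grp=KW) has no partner → padded with NULL.
- t1 (auth_id=2, grp=TH) has no partner → padded with NULL.
- t1 (auth_id=7, grp=GN) has no partner → padded with NULL.
- t1 (auth_id=3, grp=KW) has no partner → padded with NULL.
- t1 (auth_id=4, grp=GN) has no partner → padded with NULL.
- t1 (auth_id=9, grp=TH) has no partner → padded with NULL.
- t1 (auth_id=4, grp=TH) pairs with 1 row(s) of t2.
- t1 (auth_id=1, grp=JV) pairs with 1 row(s) of t2.
- 7 t2 row(s) had no t1 match → kept, t1 columns NULL.

2024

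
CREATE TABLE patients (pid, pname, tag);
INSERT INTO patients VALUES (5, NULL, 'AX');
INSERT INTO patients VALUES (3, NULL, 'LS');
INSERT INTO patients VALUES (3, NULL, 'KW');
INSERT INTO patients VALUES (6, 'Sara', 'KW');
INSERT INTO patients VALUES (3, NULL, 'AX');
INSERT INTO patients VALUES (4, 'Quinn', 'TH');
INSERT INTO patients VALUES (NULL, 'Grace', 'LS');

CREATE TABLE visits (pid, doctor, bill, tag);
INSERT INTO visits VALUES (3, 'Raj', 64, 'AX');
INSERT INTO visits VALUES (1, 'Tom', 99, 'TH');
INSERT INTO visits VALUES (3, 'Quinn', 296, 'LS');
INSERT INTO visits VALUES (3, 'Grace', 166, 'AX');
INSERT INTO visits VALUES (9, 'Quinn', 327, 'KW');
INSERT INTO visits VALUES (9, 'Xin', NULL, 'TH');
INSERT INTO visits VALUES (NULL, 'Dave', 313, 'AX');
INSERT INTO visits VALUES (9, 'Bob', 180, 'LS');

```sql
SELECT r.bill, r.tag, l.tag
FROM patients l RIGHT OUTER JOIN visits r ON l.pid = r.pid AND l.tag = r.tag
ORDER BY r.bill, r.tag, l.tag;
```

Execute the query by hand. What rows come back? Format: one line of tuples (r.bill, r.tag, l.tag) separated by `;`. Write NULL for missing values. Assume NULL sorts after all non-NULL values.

RIGHT JOIN keeps every row from `visits`; unmatched rows get NULL for `patients`'s columns.
Matching on l.pid = r.pid AND l.tag = r.tag. A NULL in a compared column never satisfies the condition.
- l row (pid=5, tag=AX): no match.
- l row (pid=3, tag=LS): matches 1 r row(s) → 1 output row(s).
- l row (pid=3, tag=KW): no match.
- l row (pid=6, tag=KW): no match.
- l row (pid=3, tag=AX): matches 2 r row(s) → 2 output row(s).
- l row (pid=4, tag=TH): no match.
- l row (pid=NULL, tag=LS): no match.
- 5 r row(s) had no l match → kept, l columns NULL.
After projecting and ordering:
r.bill | r.tag | l.tag
64 | AX | AX
99 | TH | NULL
166 | AX | AX
180 | LS | NULL
296 | LS | LS
313 | AX | NULL
327 | KW | NULL
NULL | TH | NULL

(64, AX, AX); (99, TH, NULL); (166, AX, AX); (180, LS, NULL); (296, LS, LS); (313, AX, NULL); (327, KW, NULL); (NULL, TH, NULL)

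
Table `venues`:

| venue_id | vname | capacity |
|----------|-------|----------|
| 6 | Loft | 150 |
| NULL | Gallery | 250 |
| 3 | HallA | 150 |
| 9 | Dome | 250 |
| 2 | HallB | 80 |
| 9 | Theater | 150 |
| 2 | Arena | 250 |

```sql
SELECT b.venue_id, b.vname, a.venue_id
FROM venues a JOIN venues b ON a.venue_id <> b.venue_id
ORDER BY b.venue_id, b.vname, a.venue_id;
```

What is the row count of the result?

26

INNER JOIN keeps only pairs where the ON condition holds.
Matching on a.venue_id <> b.venue_id. A NULL in a compared column never satisfies the condition.
- a (venue_id=6) pairs with 5 row(s) of b.
- a (venue_id=NULL) has no partner → excluded.
- a (venue_id=3) pairs with 5 row(s) of b.
- a (venue_id=9) pairs with 4 row(s) of b.
- a (venue_id=2) pairs with 4 row(s) of b.
- a (venue_id=9) pairs with 4 row(s) of b.
- a (venue_id=2) pairs with 4 row(s) of b.
Total: 26 rows.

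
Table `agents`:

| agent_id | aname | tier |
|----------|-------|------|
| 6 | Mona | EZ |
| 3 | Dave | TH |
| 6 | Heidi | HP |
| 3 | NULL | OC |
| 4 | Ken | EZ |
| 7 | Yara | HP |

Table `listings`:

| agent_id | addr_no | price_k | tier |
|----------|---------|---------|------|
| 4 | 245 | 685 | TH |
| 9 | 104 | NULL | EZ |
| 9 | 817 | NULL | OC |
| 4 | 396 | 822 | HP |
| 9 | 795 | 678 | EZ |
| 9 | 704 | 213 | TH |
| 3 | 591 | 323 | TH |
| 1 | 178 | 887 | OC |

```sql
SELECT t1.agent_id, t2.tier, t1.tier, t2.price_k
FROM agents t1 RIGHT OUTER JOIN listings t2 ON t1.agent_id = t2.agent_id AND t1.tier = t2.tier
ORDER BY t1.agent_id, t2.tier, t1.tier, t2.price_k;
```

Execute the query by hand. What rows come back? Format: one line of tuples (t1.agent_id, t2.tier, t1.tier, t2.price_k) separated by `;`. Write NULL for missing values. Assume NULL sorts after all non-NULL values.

(3, TH, TH, 323); (NULL, EZ, NULL, 678); (NULL, EZ, NULL, NULL); (NULL, HP, NULL, 822); (NULL, OC, NULL, 887); (NULL, OC, NULL, NULL); (NULL, TH, NULL, 213); (NULL, TH, NULL, 685)

RIGHT JOIN keeps every row from `listings`; unmatched rows get NULL for `agents`'s columns.
Matching on t1.agent_id = t2.agent_id AND t1.tier = t2.tier.
- t1 (agent_id=6, tier=EZ) has no partner in t2.
- t1 (agent_id=3, tier=TH) pairs with 1 row(s) of t2.
- t1 (agent_id=6, tier=HP) has no partner in t2.
- t1 (agent_id=3, tier=OC) has no partner in t2.
- t1 (agent_id=4, tier=EZ) has no partner in t2.
- t1 (agent_id=7, tier=HP) has no partner in t2.
- 7 t2 row(s) had no t1 match → kept, t1 columns NULL.
After projecting and ordering:
t1.agent_id | t2.tier | t1.tier | t2.price_k
3 | TH | TH | 323
NULL | EZ | NULL | 678
NULL | EZ | NULL | NULL
NULL | HP | NULL | 822
NULL | OC | NULL | 887
NULL | OC | NULL | NULL
NULL | TH | NULL | 213
NULL | TH | NULL | 685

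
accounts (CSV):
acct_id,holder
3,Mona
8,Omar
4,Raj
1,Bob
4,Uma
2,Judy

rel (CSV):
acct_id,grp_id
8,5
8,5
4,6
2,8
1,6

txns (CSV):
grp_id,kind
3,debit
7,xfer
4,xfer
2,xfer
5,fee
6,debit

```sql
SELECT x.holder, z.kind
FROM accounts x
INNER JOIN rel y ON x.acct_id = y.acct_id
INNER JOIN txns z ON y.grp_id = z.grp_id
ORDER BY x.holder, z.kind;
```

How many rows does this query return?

Joins associate left-to-right: accounts INNER JOIN rel on acct_id gives 6 intermediate row(s).
Then INNER JOIN `txns z` on grp_id: keep only rows whose y.grp_id appears in z.
Result: 5 row(s).

5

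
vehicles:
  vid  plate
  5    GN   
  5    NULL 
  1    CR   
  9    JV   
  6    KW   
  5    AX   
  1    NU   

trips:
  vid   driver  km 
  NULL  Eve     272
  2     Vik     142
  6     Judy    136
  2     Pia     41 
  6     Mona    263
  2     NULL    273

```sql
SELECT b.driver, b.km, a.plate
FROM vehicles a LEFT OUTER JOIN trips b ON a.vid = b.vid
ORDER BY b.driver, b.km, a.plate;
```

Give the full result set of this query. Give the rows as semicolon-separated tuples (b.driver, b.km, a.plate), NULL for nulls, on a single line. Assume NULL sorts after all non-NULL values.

(Judy, 136, KW); (Mona, 263, KW); (NULL, NULL, AX); (NULL, NULL, CR); (NULL, NULL, GN); (NULL, NULL, JV); (NULL, NULL, NU); (NULL, NULL, NULL)

LEFT JOIN keeps every row from `vehicles`; unmatched rows get NULL for `trips`'s columns.
Matching on a.vid = b.vid. A NULL in a compared column never satisfies the condition.
- vid=5: no b row matches, row kept with b columns NULL.
- vid=5: no b row matches, row kept with b columns NULL.
- vid=1: no b row matches, row kept with b columns NULL.
- vid=9: no b row matches, row kept with b columns NULL.
- vid=6: 2 matching b row(s), so 2 row(s) emitted.
- vid=5: no b row matches, row kept with b columns NULL.
- vid=1: no b row matches, row kept with b columns NULL.
After projecting and ordering:
b.driver | b.km | a.plate
Judy | 136 | KW
Mona | 263 | KW
NULL | NULL | AX
NULL | NULL | CR
NULL | NULL | GN
NULL | NULL | JV
NULL | NULL | NU
NULL | NULL | NULL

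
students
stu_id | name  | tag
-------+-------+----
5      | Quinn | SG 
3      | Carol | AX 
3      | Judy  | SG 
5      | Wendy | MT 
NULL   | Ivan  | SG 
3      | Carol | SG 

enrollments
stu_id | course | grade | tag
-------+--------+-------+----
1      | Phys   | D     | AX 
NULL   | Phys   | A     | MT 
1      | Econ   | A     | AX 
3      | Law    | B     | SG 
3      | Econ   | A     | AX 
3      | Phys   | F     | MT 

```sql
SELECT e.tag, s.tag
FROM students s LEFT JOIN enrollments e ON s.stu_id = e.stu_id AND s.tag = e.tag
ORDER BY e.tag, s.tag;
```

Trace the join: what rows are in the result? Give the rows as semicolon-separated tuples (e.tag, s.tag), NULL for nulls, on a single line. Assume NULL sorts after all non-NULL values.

(AX, AX); (SG, SG); (SG, SG); (NULL, MT); (NULL, SG); (NULL, SG)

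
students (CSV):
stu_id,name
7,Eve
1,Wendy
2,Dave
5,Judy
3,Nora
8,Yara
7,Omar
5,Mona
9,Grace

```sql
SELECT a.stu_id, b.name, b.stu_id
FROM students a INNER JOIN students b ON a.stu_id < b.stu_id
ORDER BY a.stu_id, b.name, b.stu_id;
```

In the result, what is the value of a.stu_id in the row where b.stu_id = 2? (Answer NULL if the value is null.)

INNER JOIN keeps only pairs where the ON condition holds.
Matching on a.stu_id < b.stu_id.
- a (stu_id=7) pairs with 2 row(s) of b.
- a (stu_id=1) pairs with 8 row(s) of b.
- a (stu_id=2) pairs with 7 row(s) of b.
- a (stu_id=5) pairs with 4 row(s) of b.
- a (stu_id=3) pairs with 6 row(s) of b.
- a (stu_id=8) pairs with 1 row(s) of b.
- a (stu_id=7) pairs with 2 row(s) of b.
- a (stu_id=5) pairs with 4 row(s) of b.
- a (stu_id=9) has no partner → excluded.

1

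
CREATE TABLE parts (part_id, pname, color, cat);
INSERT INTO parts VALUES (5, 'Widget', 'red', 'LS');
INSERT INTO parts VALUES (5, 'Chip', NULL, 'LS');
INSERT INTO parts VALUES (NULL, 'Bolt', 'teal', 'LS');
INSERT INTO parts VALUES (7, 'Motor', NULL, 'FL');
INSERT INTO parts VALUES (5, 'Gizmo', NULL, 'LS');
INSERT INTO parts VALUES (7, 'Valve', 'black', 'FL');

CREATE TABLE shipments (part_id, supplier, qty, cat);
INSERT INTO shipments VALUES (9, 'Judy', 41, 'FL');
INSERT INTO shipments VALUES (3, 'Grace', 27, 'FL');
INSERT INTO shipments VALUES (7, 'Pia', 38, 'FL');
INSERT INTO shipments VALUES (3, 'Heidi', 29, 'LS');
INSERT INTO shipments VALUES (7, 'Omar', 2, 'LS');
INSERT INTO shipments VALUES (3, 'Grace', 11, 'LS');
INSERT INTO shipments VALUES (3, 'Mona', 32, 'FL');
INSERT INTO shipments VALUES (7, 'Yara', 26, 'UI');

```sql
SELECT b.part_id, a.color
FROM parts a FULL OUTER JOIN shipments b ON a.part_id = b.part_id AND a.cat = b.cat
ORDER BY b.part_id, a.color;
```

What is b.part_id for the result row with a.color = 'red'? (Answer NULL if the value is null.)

FULL OUTER JOIN keeps every row from both sides; unmatched rows get NULL for the other side's columns.
Matching on a.part_id = b.part_id AND a.cat = b.cat. A NULL in a compared column never satisfies the condition.
- a[0] part_id=5, cat=LS → no match; kept with NULLs on the b side.
- a[1] part_id=5, cat=LS → no match; kept with NULLs on the b side.
- a[2] part_id=NULL, cat=LS → no match; kept with NULLs on the b side.
- a[3] part_id=7, cat=FL → 1 match(es) in b → 1 row(s).
- a[4] part_id=5, cat=LS → no match; kept with NULLs on the b side.
- a[5] part_id=7, cat=FL → 1 match(es) in b → 1 row(s).
- plus 7 unmatched b row(s), each kept with NULL a columns.

NULL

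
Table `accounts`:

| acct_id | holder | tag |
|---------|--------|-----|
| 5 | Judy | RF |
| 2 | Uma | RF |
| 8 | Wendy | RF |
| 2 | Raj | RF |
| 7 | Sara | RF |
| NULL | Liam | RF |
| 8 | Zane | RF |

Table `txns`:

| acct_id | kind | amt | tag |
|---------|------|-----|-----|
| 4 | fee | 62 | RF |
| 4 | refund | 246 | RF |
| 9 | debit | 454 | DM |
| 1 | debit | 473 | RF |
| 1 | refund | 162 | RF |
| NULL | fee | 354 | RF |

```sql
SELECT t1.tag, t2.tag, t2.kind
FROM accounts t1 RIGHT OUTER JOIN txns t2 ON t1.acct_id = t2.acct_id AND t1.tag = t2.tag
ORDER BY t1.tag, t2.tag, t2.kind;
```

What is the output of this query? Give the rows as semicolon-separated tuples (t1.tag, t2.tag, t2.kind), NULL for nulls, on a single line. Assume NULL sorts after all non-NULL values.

RIGHT JOIN keeps every row from `txns`; unmatched rows get NULL for `accounts`'s columns.
Matching on t1.acct_id = t2.acct_id AND t1.tag = t2.tag. A NULL in a compared column never satisfies the condition.
- t1 (acct_id=5, tag=RF) has no partner in t2.
- t1 (acct_id=2, tag=RF) has no partner in t2.
- t1 (acct_id=8, tag=RF) has no partner in t2.
- t1 (acct_id=2, tag=RF) has no partner in t2.
- t1 (acct_id=7, tag=RF) has no partner in t2.
- t1 (acct_id=NULL, tag=RF) has no partner in t2.
- t1 (acct_id=8, tag=RF) has no partner in t2.
- plus 6 unmatched t2 row(s), each kept with NULL t1 columns.
After projecting and ordering:
t1.tag | t2.tag | t2.kind
NULL | DM | debit
NULL | RF | debit
NULL | RF | fee
NULL | RF | fee
NULL | RF | refund
NULL | RF | refund

(NULL, DM, debit); (NULL, RF, debit); (NULL, RF, fee); (NULL, RF, fee); (NULL, RF, refund); (NULL, RF, refund)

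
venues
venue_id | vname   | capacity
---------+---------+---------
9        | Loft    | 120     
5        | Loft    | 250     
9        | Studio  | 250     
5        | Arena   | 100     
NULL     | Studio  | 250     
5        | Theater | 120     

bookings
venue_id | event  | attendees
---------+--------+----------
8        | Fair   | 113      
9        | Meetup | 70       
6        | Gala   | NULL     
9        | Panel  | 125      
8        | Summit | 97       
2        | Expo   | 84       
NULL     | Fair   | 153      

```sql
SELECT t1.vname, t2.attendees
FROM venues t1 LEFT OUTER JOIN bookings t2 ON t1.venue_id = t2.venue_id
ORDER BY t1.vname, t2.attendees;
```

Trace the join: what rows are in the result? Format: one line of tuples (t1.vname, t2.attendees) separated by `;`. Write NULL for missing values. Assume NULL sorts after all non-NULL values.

LEFT JOIN keeps every row from `venues`; unmatched rows get NULL for `bookings`'s columns.
Matching on t1.venue_id = t2.venue_id. A NULL in a compared column never satisfies the condition.
- t1 row (venue_id=9): matches 2 t2 row(s) → 2 output row(s).
- t1 row (venue_id=5): no match → kept, t2 columns NULL.
- t1 row (venue_id=9): matches 2 t2 row(s) → 2 output row(s).
- t1 row (venue_id=5): no match → kept, t2 columns NULL.
- t1 row (venue_id=NULL): no match → kept, t2 columns NULL.
- t1 row (venue_id=5): no match → kept, t2 columns NULL.
After projecting and ordering:
t1.vname | t2.attendees
Arena | NULL
Loft | 70
Loft | 125
Loft | NULL
Studio | 70
Studio | 125
Studio | NULL
Theater | NULL

(Arena, NULL); (Loft, 70); (Loft, 125); (Loft, NULL); (Studio, 70); (Studio, 125); (Studio, NULL); (Theater, NULL)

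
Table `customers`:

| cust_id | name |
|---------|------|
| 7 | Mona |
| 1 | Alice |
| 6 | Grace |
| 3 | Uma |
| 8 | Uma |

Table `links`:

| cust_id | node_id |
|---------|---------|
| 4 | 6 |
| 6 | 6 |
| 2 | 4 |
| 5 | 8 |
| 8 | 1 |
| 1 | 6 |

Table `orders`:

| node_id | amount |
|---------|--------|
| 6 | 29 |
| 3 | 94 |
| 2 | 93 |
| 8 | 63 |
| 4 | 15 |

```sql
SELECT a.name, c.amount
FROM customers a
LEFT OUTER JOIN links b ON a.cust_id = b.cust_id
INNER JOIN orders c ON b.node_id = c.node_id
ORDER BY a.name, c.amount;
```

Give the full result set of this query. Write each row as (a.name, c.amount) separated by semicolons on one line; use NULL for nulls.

(Alice, 29); (Grace, 29)

Joins associate left-to-right: customers LEFT JOIN links on cust_id gives 5 intermediate row(s).
Then INNER JOIN `orders c` on node_id: keep only rows whose b.node_id appears in c.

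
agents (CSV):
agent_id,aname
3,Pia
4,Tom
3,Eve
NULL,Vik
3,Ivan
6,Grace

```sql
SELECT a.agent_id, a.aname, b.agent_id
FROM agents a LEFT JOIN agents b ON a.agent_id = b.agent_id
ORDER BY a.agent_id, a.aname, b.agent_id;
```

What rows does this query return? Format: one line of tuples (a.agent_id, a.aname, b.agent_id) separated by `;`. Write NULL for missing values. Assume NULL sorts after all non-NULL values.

(3, Eve, 3); (3, Eve, 3); (3, Eve, 3); (3, Ivan, 3); (3, Ivan, 3); (3, Ivan, 3); (3, Pia, 3); (3, Pia, 3); (3, Pia, 3); (4, Tom, 4); (6, Grace, 6); (NULL, Vik, NULL)

LEFT JOIN keeps every row from `agents a`; unmatched rows get NULL for `agents b`'s columns.
Matching on a.agent_id = b.agent_id. A NULL in a compared column never satisfies the condition.
- a[0] agent_id=3 → 3 match(es) in b → 3 row(s).
- a[1] agent_id=4 → 1 match(es) in b → 1 row(s).
- a[2] agent_id=3 → 3 match(es) in b → 3 row(s).
- a[3] agent_id=NULL → no match; kept with NULLs on the b side.
- a[4] agent_id=3 → 3 match(es) in b → 3 row(s).
- a[5] agent_id=6 → 1 match(es) in b → 1 row(s).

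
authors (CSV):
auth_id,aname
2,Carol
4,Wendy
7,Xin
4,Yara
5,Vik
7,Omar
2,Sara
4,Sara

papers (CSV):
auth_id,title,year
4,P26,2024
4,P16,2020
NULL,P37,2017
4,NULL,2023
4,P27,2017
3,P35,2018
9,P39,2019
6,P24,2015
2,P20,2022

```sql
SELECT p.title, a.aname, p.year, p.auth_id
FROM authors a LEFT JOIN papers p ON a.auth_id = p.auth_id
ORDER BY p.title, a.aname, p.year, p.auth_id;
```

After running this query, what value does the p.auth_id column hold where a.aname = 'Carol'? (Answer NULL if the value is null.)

LEFT JOIN keeps every row from `authors`; unmatched rows get NULL for `papers`'s columns.
Matching on a.auth_id = p.auth_id. A NULL in a compared column never satisfies the condition.
- auth_id=2: 1 matching p row(s), so 1 row(s) emitted.
- auth_id=4: 4 matching p row(s), so 4 row(s) emitted.
- auth_id=7: no p row matches, row kept with p columns NULL.
- auth_id=4: 4 matching p row(s), so 4 row(s) emitted.
- auth_id=5: no p row matches, row kept with p columns NULL.
- auth_id=7: no p row matches, row kept with p columns NULL.
- auth_id=2: 1 matching p row(s), so 1 row(s) emitted.
- auth_id=4: 4 matching p row(s), so 4 row(s) emitted.

2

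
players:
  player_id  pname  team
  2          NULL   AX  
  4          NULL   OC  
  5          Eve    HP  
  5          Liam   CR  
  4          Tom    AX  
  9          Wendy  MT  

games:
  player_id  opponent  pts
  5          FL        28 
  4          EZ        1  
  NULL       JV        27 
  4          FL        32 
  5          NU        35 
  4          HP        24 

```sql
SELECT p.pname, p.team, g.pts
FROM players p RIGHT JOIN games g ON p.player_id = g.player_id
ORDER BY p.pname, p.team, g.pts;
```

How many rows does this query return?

11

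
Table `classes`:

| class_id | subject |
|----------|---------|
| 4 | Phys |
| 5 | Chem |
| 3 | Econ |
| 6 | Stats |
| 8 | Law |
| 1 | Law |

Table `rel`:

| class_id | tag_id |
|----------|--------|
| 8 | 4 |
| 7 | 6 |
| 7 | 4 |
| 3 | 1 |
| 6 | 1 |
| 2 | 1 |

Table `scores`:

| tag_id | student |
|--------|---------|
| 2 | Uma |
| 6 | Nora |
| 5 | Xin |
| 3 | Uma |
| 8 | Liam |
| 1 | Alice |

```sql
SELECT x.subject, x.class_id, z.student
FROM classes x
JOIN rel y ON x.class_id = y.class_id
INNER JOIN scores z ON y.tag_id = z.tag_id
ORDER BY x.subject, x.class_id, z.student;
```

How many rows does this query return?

2

Joins associate left-to-right: classes INNER JOIN rel on class_id gives 3 intermediate row(s).
Then INNER JOIN `scores z` on tag_id: keep only rows whose y.tag_id appears in z.
Result: 2 row(s).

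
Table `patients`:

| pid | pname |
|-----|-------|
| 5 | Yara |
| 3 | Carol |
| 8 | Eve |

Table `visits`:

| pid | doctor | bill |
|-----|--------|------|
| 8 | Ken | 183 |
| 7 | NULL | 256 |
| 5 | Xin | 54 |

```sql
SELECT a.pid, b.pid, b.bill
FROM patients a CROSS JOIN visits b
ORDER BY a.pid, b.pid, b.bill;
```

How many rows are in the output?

CROSS JOIN pairs every row of `patients` with every row of `visits`: 3 × 3 = 9 rows.

9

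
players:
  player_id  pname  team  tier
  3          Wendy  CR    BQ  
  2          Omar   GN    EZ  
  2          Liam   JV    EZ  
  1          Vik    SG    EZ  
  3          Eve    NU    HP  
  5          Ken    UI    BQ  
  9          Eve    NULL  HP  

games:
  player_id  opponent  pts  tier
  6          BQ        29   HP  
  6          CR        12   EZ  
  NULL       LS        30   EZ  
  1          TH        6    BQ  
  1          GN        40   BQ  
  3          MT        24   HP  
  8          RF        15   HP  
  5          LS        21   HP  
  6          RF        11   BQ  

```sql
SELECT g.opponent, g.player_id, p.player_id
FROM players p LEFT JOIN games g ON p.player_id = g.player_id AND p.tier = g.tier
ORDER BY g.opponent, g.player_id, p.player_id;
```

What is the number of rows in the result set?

7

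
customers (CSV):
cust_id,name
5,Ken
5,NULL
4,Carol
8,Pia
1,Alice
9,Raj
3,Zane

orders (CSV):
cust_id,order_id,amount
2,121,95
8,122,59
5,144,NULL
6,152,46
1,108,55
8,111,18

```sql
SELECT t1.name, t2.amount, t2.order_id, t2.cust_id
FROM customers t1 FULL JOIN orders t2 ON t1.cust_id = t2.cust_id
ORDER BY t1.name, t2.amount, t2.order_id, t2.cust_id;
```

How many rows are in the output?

10

FULL OUTER JOIN keeps every row from both sides; unmatched rows get NULL for the other side's columns.
Matching on t1.cust_id = t2.cust_id.
Matched pairs: 5; unmatched t1 rows kept: 3; unmatched t2 rows kept: 2.
Total: 5 matched + 5 padded = 10 rows.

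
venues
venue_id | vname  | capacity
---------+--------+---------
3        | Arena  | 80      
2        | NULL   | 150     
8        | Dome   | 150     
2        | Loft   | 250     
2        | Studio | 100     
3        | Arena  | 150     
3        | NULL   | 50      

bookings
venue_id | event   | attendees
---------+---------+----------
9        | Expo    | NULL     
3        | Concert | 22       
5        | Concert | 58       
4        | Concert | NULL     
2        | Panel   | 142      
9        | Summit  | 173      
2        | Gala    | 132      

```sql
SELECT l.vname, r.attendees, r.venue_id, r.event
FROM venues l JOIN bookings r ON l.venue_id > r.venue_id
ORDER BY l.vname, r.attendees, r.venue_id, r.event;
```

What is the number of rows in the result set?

11

INNER JOIN keeps only pairs where the ON condition holds.
Matching on l.venue_id > r.venue_id.
- l (venue_id=3) pairs with 2 row(s) of r.
- l (venue_id=2) has no partner → excluded.
- l (venue_id=8) pairs with 5 row(s) of r.
- l (venue_id=2) has no partner → excluded.
- l (venue_id=2) has no partner → excluded.
- l (venue_id=3) pairs with 2 row(s) of r.
- l (venue_id=3) pairs with 2 row(s) of r.
Total: 11 rows.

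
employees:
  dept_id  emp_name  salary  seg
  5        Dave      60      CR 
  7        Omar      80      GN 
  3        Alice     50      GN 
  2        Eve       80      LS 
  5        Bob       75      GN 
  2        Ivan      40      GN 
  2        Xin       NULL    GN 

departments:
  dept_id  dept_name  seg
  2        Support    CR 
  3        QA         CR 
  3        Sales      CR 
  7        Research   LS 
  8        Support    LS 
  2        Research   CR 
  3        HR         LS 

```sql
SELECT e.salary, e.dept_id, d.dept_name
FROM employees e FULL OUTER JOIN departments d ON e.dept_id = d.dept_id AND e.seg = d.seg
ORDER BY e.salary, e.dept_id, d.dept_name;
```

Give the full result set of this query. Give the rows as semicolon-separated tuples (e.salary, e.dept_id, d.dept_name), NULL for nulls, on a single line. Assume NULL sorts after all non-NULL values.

FULL OUTER JOIN keeps every row from both sides; unmatched rows get NULL for the other side's columns.
Matching on e.dept_id = d.dept_id AND e.seg = d.seg.
Matched pairs: 0; unmatched e rows kept: 7; unmatched d rows kept: 7.

(40, 2, NULL); (50, 3, NULL); (60, 5, NULL); (75, 5, NULL); (80, 2, NULL); (80, 7, NULL); (NULL, 2, NULL); (NULL, NULL, HR); (NULL, NULL, QA); (NULL, NULL, Research); (NULL, NULL, Research); (NULL, NULL, Sales); (NULL, NULL, Support); (NULL, NULL, Support)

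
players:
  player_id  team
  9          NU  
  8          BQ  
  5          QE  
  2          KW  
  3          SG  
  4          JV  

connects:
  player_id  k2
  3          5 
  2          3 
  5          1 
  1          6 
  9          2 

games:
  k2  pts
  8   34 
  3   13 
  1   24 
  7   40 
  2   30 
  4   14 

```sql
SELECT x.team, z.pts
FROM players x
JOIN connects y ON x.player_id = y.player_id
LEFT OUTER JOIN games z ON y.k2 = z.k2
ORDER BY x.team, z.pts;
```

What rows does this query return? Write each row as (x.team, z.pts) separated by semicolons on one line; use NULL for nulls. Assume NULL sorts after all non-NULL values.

(KW, 13); (NU, 30); (QE, 24); (SG, NULL)

Step 1 — x INNER JOIN y on player_id → 4 row(s).
Then LEFT JOIN `games z` on k2: each of those 4 rows is kept; rows whose y.k2 has no match in z get NULL for z's columns.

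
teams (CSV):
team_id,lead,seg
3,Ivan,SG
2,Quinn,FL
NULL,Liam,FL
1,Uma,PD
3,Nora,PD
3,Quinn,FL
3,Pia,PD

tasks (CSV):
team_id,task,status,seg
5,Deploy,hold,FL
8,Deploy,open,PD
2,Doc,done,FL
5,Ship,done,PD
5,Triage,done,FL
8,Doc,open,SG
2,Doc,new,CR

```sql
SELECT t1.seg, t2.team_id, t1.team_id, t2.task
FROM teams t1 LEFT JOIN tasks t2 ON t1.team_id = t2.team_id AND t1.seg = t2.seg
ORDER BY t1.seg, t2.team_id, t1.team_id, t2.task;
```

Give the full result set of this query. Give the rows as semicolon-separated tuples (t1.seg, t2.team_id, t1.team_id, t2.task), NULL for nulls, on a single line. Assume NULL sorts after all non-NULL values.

(FL, 2, 2, Doc); (FL, NULL, 3, NULL); (FL, NULL, NULL, NULL); (PD, NULL, 1, NULL); (PD, NULL, 3, NULL); (PD, NULL, 3, NULL); (SG, NULL, 3, NULL)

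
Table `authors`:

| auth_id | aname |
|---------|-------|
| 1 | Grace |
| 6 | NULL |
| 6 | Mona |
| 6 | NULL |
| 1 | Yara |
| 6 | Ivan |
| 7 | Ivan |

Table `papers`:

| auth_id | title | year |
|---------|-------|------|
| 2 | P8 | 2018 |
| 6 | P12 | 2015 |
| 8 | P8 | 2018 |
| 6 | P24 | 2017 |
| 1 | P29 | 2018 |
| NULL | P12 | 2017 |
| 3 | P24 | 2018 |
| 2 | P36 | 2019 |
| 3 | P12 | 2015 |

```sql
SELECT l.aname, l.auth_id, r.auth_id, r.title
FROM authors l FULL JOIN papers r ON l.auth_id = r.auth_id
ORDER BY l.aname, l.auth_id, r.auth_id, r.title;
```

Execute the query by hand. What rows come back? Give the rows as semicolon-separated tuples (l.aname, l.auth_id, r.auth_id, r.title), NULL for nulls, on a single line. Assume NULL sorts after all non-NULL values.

FULL OUTER JOIN keeps every row from both sides; unmatched rows get NULL for the other side's columns.
Matching on l.auth_id = r.auth_id. A NULL in a compared column never satisfies the condition.
- l row (auth_id=1): matches 1 r row(s) → 1 output row(s).
- l row (auth_id=6): matches 2 r row(s) → 2 output row(s).
- l row (auth_id=6): matches 2 r row(s) → 2 output row(s).
- l row (auth_id=6): matches 2 r row(s) → 2 output row(s).
- l row (auth_id=1): matches 1 r row(s) → 1 output row(s).
- l row (auth_id=6): matches 2 r row(s) → 2 output row(s).
- l row (auth_id=7): no match → kept, r columns NULL.
- 6 row(s) from r found no l partner → padded with NULL.

(Grace, 1, 1, P29); (Ivan, 6, 6, P12); (Ivan, 6, 6, P24); (Ivan, 7, NULL, NULL); (Mona, 6, 6, P12); (Mona, 6, 6, P24); (Yara, 1, 1, P29); (NULL, 6, 6, P12); (NULL, 6, 6, P12); (NULL, 6, 6, P24); (NULL, 6, 6, P24); (NULL, NULL, 2, P36); (NULL, NULL, 2, P8); (NULL, NULL, 3, P12); (NULL, NULL, 3, P24); (NULL, NULL, 8, P8); (NULL, NULL, NULL, P12)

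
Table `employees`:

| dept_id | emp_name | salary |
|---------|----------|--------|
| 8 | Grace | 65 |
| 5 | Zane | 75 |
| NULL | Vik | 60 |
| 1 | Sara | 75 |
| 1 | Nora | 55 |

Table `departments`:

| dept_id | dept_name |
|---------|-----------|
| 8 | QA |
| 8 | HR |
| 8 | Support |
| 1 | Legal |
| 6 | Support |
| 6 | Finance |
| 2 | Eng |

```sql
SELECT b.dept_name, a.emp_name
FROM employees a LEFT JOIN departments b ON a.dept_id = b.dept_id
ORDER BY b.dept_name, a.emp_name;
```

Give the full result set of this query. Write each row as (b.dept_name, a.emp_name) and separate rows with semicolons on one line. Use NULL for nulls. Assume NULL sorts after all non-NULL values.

LEFT JOIN keeps every row from `employees`; unmatched rows get NULL for `departments`'s columns.
Matching on a.dept_id = b.dept_id. A NULL in a compared column never satisfies the condition.
Matched pairs: 5; unmatched a rows kept: 2.

(HR, Grace); (Legal, Nora); (Legal, Sara); (QA, Grace); (Support, Grace); (NULL, Vik); (NULL, Zane)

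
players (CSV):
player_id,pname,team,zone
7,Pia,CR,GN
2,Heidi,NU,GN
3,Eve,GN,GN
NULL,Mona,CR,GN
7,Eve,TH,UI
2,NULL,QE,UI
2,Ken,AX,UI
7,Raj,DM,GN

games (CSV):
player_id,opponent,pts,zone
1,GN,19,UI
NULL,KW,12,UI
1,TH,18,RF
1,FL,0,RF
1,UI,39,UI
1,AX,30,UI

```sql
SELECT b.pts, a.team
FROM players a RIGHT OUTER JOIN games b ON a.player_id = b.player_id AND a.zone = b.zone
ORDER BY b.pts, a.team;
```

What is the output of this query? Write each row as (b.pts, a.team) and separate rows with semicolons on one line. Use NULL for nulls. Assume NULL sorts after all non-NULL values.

RIGHT JOIN keeps every row from `games`; unmatched rows get NULL for `players`'s columns.
Matching on a.player_id = b.player_id AND a.zone = b.zone. A NULL in a compared column never satisfies the condition.
Matched pairs: 0; unmatched b rows kept: 6.

(0, NULL); (12, NULL); (18, NULL); (19, NULL); (30, NULL); (39, NULL)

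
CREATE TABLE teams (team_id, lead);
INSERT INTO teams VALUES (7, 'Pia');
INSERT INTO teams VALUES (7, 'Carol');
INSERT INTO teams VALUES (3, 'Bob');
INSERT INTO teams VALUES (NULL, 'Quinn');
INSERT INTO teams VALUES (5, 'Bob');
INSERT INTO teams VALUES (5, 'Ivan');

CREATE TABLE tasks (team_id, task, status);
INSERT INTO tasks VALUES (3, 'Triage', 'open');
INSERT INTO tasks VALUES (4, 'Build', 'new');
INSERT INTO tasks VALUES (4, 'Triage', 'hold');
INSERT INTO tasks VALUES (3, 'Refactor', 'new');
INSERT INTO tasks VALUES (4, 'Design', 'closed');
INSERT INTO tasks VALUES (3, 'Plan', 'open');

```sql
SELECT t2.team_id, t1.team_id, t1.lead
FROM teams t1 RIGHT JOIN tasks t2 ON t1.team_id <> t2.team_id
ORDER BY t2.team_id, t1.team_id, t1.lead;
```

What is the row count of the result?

27

RIGHT JOIN keeps every row from `tasks`; unmatched rows get NULL for `teams`'s columns.
Matching on t1.team_id <> t2.team_id. A NULL in a compared column never satisfies the condition.
- t1 row (team_id=7): matches 6 t2 row(s) → 6 output row(s).
- t1 row (team_id=7): matches 6 t2 row(s) → 6 output row(s).
- t1 row (team_id=3): matches 3 t2 row(s) → 3 output row(s).
- t1 row (team_id=NULL): no match.
- t1 row (team_id=5): matches 6 t2 row(s) → 6 output row(s).
- t1 row (team_id=5): matches 6 t2 row(s) → 6 output row(s).
- every t2 row matched at least one t1 row.
Total: 27 rows.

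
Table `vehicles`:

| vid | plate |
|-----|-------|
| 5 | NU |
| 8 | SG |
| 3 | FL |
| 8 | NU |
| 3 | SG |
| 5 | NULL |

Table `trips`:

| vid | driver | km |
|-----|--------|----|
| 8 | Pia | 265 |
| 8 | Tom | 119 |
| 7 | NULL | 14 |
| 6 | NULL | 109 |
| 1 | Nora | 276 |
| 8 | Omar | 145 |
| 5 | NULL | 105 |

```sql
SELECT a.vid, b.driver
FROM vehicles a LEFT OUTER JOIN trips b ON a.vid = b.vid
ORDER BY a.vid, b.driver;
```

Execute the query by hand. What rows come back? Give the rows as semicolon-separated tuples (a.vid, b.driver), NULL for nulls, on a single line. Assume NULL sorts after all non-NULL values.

(3, NULL); (3, NULL); (5, NULL); (5, NULL); (8, Omar); (8, Omar); (8, Pia); (8, Pia); (8, Tom); (8, Tom)

LEFT JOIN keeps every row from `vehicles`; unmatched rows get NULL for `trips`'s columns.
Matching on a.vid = b.vid.
- a row (vid=5): matches 1 b row(s) → 1 output row(s).
- a row (vid=8): matches 3 b row(s) → 3 output row(s).
- a row (vid=3): no match → kept, b columns NULL.
- a row (vid=8): matches 3 b row(s) → 3 output row(s).
- a row (vid=3): no match → kept, b columns NULL.
- a row (vid=5): matches 1 b row(s) → 1 output row(s).
After projecting and ordering:
a.vid | b.driver
3 | NULL
3 | NULL
5 | NULL
5 | NULL
8 | Omar
8 | Omar
8 | Pia
8 | Pia
8 | Tom
8 | Tom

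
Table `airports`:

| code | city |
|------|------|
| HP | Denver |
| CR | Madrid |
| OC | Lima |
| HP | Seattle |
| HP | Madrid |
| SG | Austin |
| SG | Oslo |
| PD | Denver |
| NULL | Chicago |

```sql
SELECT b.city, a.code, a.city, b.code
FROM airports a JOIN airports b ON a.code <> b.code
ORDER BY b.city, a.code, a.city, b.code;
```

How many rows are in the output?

48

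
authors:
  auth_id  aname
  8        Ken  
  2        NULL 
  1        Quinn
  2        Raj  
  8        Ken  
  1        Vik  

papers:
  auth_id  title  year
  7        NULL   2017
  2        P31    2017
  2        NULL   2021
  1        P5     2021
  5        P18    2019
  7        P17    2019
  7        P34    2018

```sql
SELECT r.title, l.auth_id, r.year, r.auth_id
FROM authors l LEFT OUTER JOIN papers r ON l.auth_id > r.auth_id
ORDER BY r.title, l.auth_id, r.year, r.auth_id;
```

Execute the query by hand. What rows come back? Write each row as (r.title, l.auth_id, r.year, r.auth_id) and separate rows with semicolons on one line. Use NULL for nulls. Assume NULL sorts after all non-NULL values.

(P17, 8, 2019, 7); (P17, 8, 2019, 7); (P18, 8, 2019, 5); (P18, 8, 2019, 5); (P31, 8, 2017, 2); (P31, 8, 2017, 2); (P34, 8, 2018, 7); (P34, 8, 2018, 7); (P5, 2, 2021, 1); (P5, 2, 2021, 1); (P5, 8, 2021, 1); (P5, 8, 2021, 1); (NULL, 1, NULL, NULL); (NULL, 1, NULL, NULL); (NULL, 8, 2017, 7); (NULL, 8, 2017, 7); (NULL, 8, 2021, 2); (NULL, 8, 2021, 2)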